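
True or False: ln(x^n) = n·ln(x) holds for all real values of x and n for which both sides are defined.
True.

Claim: ln(x^n) = n·ln(x).
Reasoning: The right side requires x > 0. For x > 0, x^n = (e^(ln x))^n = e^(n·ln x), so taking ln of both sides gives ln(x^n) = n·ln(x).
So the two sides agree for all real values of x and n for which both sides are defined.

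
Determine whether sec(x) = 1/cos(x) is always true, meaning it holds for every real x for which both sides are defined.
Claim: sec(x) = 1/cos(x).
Reasoning: sec(x) is by definition the reciprocal of cos(x), wherever cos(x) ≠ 0.
So the two sides agree for every real x for which both sides are defined.

Conclusion: Yes, this is an identity.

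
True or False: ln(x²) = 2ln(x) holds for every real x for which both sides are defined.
True.

Claim: ln(x²) = 2ln(x).
Reasoning: The right side requires x > 0. For x > 0, x² = (e^(ln x))² = e^(2ln x), so ln(x²) = 2ln(x). (For x < 0 the right side is undefined, so those values are outside the claim.)
So the two sides agree for every real x for which both sides are defined.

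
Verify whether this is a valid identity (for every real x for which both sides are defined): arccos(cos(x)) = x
Claim: arccos(cos(x)) = x.
Test a specific point where both sides are defined: x = -π/6.
LHS = arccos(cos(x)) ≈ 0.5236
RHS = x ≈ -0.5236
Since 0.5236 ≠ -0.5236, the equation fails at this point, so it cannot hold for every real x for which both sides are defined.
arccos only returns values in [0, π], so arccos(cos(x)) = x holds only for x in that interval, not for all real x.

Conclusion: No, this is NOT an identity.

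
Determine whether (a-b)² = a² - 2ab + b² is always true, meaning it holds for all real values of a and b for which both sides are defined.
Yes, this is an identity.

Claim: (a-b)² = a² - 2ab + b².
Reasoning: Expand: (a-b)² = (a-b)(a-b) = a·a - a·b - b·a + b·b = a² - 2ab + b².
So the two sides agree for all real values of a and b for which both sides are defined.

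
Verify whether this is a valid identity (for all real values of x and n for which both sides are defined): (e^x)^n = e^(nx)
Claim: (e^x)^n = e^(nx).
Reasoning: e^x is a positive real number, and for a positive base B and real exponent n, B^n = e^(n·ln B). With B = e^x, ln B = x, so (e^x)^n = e^(n·x).
So the two sides agree for all real values of x and n for which both sides are defined.

Conclusion: Yes, this is an identity.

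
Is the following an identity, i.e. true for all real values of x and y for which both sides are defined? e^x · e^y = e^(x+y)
Claim: e^x · e^y = e^(x+y).
Reasoning: This is the law of exponents for a common base: multiplying powers adds exponents. E.g. from the series, (Σ x^j/j!)(Σ y^k/k!) = Σ_m (Σ_{j+k=m} x^j y^k/(j!k!)) = Σ_m (x+y)^m/m! by the binomial theorem.
So the two sides agree for all real values of x and y for which both sides are defined.

Conclusion: Yes, this is an identity.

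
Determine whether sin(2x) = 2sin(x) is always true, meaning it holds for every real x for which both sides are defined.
No, this is NOT an identity.

Claim: sin(2x) = 2sin(x).
Test a specific point where both sides are defined: x = -π/2.
LHS = sin(2x) ≈ 0.0000
RHS = 2sin(x) ≈ -2.0000
Since 0.0000 ≠ -2.0000, the equation fails at this point, so it cannot hold for every real x for which both sides are defined.
The correct double-angle formula is sin(2x) = 2sin(x)cos(x).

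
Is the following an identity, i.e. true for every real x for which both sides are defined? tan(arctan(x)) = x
Yes, this is an identity.

Claim: tan(arctan(x)) = x.
Reasoning: For every real x, arctan(x) is by definition the angle in (-π/2, π/2) whose tangent equals x. Taking the tangent of that angle returns x.
So the two sides agree for every real x for which both sides are defined.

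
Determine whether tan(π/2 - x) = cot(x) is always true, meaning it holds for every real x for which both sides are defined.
Claim: tan(π/2 - x) = cot(x).
Reasoning: tan(π/2 - x) = sin(π/2 - x)/cos(π/2 - x) = cos(x)/sin(x) = cot(x), using the cofunction identities sin(π/2 - x) = cos(x) and cos(π/2 - x) = sin(x).
So the two sides agree for every real x for which both sides are defined.

Conclusion: Yes, this is an identity.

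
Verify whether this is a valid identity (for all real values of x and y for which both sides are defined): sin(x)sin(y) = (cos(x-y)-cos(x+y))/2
Yes, this is an identity.

Claim: sin(x)sin(y) = (cos(x-y)-cos(x+y))/2.
Reasoning: cos(x-y) = cos(x)cos(y) + sin(x)sin(y) and cos(x+y) = cos(x)cos(y) - sin(x)sin(y). Subtracting, cos(x-y) - cos(x+y) = 2sin(x)sin(y); divide by 2.
So the two sides agree for all real values of x and y for which both sides are defined.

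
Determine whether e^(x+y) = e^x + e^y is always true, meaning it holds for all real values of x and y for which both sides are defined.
Claim: e^(x+y) = e^x + e^y.
Test a specific point where both sides are defined: x = 5, y = -2.
LHS = e^(x+y) ≈ 20.0855
RHS = e^x + e^y ≈ 148.5485
Since 20.0855 ≠ 148.5485, the equation fails at this point, so it cannot hold for all real values of x and y for which both sides are defined.
The correct rule is e^(x+y) = e^x · e^y (a product, not a sum).

Conclusion: No, this is NOT an identity.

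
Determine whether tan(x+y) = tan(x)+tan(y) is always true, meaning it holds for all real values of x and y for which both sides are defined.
No, this is NOT an identity.

Claim: tan(x+y) = tan(x)+tan(y).
Test a specific point where both sides are defined: x = -π/3, y = π/4.
LHS = tan(x+y) ≈ -0.2679
RHS = tan(x)+tan(y) ≈ -0.7321
Since -0.2679 ≠ -0.7321, the equation fails at this point, so it cannot hold for all real values of x and y for which both sides are defined.
The correct formula is tan(x+y) = (tan(x) + tan(y))/(1 - tan(x)tan(y)).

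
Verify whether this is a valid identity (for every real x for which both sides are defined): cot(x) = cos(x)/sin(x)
Yes, this is an identity.

Claim: cot(x) = cos(x)/sin(x).
Reasoning: cot(x) is defined as 1/tan(x) = 1/(sin(x)/cos(x)) = cos(x)/sin(x), wherever sin(x) ≠ 0.
So the two sides agree for every real x for which both sides are defined.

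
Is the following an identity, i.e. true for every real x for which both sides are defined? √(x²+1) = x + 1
Claim: √(x²+1) = x + 1.
Test a specific point where both sides are defined: x = -3.
LHS = √(x²+1) ≈ 3.1623
RHS = x + 1 ≈ -2.0000
Since 3.1623 ≠ -2.0000, the equation fails at this point, so it cannot hold for every real x for which both sides are defined.
(x+1)² = x² + 2x + 1 ≠ x² + 1 unless x = 0.

Conclusion: No, this is NOT an identity.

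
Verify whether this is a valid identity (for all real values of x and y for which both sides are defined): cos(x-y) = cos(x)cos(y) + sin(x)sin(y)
Claim: cos(x-y) = cos(x)cos(y) + sin(x)sin(y).
Reasoning: Replace y by -y in cos(x+y) = cos(x)cos(y) - sin(x)sin(y) and use cos(-y) = cos(y), sin(-y) = -sin(y): cos(x-y) = cos(x)cos(y) + sin(x)sin(y).
So the two sides agree for all real values of x and y for which both sides are defined.

Conclusion: Yes, this is an identity.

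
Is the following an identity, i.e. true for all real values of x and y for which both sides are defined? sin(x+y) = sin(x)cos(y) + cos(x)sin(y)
Yes, this is an identity.

Claim: sin(x+y) = sin(x)cos(y) + cos(x)sin(y).
Reasoning: By Euler's formula e^(i(x+y)) = e^(ix)·e^(iy) = (cos x + i·sin x)(cos y + i·sin y). The imaginary part of the left side is sin(x+y); the imaginary part of the product is sin(x)cos(y) + cos(x)sin(y).
So the two sides agree for all real values of x and y for which both sides are defined.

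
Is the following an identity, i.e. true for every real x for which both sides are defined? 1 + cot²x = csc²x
Yes, this is an identity.

Claim: 1 + cot²x = csc²x.
Reasoning: Start from sin²x + cos²x = 1 and divide every term by sin²x (allowed wherever cot x and csc x are defined): 1 + cot²x = 1/sin²x = csc²x.
So the two sides agree for every real x for which both sides are defined.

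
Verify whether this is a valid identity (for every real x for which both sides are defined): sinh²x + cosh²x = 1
No, this is NOT an identity.

Claim: sinh²x + cosh²x = 1.
Test a specific point where both sides are defined: x = -1.
LHS = sinh²x + cosh²x ≈ 3.7622
RHS = 1 ≈ 1.0000
Since 3.7622 ≠ 1.0000, the equation fails at this point, so it cannot hold for every real x for which both sides are defined.
The correct hyperbolic identity is cosh²x - sinh²x = 1 (a difference); the sum sinh²x + cosh²x equals cosh(2x).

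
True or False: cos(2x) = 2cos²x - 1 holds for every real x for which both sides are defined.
True.

Claim: cos(2x) = 2cos²x - 1.
Reasoning: cos(2x) = cos²x - sin²x. Replace sin²x by 1 - cos²x: cos²x - (1 - cos²x) = 2cos²x - 1.
So the two sides agree for every real x for which both sides are defined.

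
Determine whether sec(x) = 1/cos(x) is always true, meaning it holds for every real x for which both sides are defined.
Yes, this is an identity.

Claim: sec(x) = 1/cos(x).
Reasoning: sec(x) is by definition the reciprocal of cos(x), wherever cos(x) ≠ 0.
So the two sides agree for every real x for which both sides are defined.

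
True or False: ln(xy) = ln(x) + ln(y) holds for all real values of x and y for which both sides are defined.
Claim: ln(xy) = ln(x) + ln(y).
Reasoning: Both sides are simultaneously defined only when x, y > 0. Write x = e^p, y = e^q (p = ln x, q = ln y). Then xy = e^p · e^q = e^(p+q), so ln(xy) = p + q = ln(x) + ln(y).
So the two sides agree for all real values of x and y for which both sides are defined.

Conclusion: True.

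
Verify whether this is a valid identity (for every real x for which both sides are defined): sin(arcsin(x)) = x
Claim: sin(arcsin(x)) = x.
Reasoning: For -1 ≤ x ≤ 1 (where arcsin is defined), arcsin(x) is by definition an angle whose sine equals x. Taking the sine of that angle returns x. (Note the other order, arcsin(sin x) = x, is NOT an identity.)
So the two sides agree for every real x for which both sides are defined.

Conclusion: Yes, this is an identity.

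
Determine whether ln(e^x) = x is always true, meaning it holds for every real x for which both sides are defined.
Claim: ln(e^x) = x.
Reasoning: ln is the inverse of the exponential: ln(e^x) asks for the exponent p with e^p = e^x, and since e^p is one-to-one that exponent is p = x.
So the two sides agree for every real x for which both sides are defined.

Conclusion: Yes, this is an identity.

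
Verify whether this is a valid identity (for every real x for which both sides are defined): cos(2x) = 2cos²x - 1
Yes, this is an identity.

Claim: cos(2x) = 2cos²x - 1.
Reasoning: cos(2x) = cos²x - sin²x. Replace sin²x by 1 - cos²x: cos²x - (1 - cos²x) = 2cos²x - 1.
So the two sides agree for every real x for which both sides are defined.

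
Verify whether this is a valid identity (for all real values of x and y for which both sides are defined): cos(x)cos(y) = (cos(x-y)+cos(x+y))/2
Yes, this is an identity.

Claim: cos(x)cos(y) = (cos(x-y)+cos(x+y))/2.
Reasoning: cos(x-y) = cos(x)cos(y) + sin(x)sin(y) and cos(x+y) = cos(x)cos(y) - sin(x)sin(y). Adding, cos(x-y) + cos(x+y) = 2cos(x)cos(y); divide by 2.
So the two sides agree for all real values of x and y for which both sides are defined.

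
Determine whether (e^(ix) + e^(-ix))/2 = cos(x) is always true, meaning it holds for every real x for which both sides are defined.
Claim: (e^(ix) + e^(-ix))/2 = cos(x).
Reasoning: By Euler's formula e^(ix) = cos(x) + i·sin(x) and e^(-ix) = cos(x) - i·sin(x). Adding cancels the sine terms: e^(ix) + e^(-ix) = 2cos(x); divide by 2.
So the two sides agree for every real x for which both sides are defined.

Conclusion: Yes, this is an identity.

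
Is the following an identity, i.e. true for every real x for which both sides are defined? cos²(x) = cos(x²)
Claim: cos²(x) = cos(x²).
Test a specific point where both sides are defined: x = 3π/4.
LHS = cos²(x) ≈ 0.5000
RHS = cos(x²) ≈ 0.7442
Since 0.5000 ≠ 0.7442, the equation fails at this point, so it cannot hold for every real x for which both sides are defined.
cos²(x) means (cos x)², squaring the output; cos(x²) squares the input. These are different functions.

Conclusion: No, this is NOT an identity.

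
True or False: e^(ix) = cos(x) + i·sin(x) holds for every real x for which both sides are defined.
True.

Claim: e^(ix) = cos(x) + i·sin(x).
Reasoning: Euler's formula. Expand e^(ix) = Σ (ix)^k / k!. Since i² = -1, the even-k terms are Σ (-1)^m x^(2m)/(2m)! = cos(x) and the odd-k terms are i · Σ (-1)^m x^(2m+1)/(2m+1)! = i·sin(x).
So the two sides agree for every real x for which both sides are defined.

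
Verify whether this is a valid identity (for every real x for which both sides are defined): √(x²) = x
Claim: √(x²) = x.
Test a specific point where both sides are defined: x = -3.
LHS = √(x²) ≈ 3.0000
RHS = x ≈ -3.0000
Since 3.0000 ≠ -3.0000, the equation fails at this point, so it cannot hold for every real x for which both sides are defined.
√(x²) = |x|, which differs from x whenever x < 0 (both sides are defined for every real x).

Conclusion: No, this is NOT an identity.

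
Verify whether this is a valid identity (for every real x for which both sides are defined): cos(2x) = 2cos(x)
Claim: cos(2x) = 2cos(x).
Test a specific point where both sides are defined: x = 3π/4.
LHS = cos(2x) ≈ 0.0000
RHS = 2cos(x) ≈ -1.4142
Since 0.0000 ≠ -1.4142, the equation fails at this point, so it cannot hold for every real x for which both sides are defined.
The correct double-angle formula is cos(2x) = cos²x - sin²x.

Conclusion: No, this is NOT an identity.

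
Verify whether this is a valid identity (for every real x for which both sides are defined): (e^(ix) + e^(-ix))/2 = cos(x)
Claim: (e^(ix) + e^(-ix))/2 = cos(x).
Reasoning: By Euler's formula e^(ix) = cos(x) + i·sin(x) and e^(-ix) = cos(x) - i·sin(x). Adding cancels the sine terms: e^(ix) + e^(-ix) = 2cos(x); divide by 2.
So the two sides agree for every real x for which both sides are defined.

Conclusion: Yes, this is an identity.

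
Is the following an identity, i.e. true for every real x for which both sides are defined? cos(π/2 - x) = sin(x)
Claim: cos(π/2 - x) = sin(x).
Reasoning: Use cos(u - v) = cos(u)cos(v) + sin(u)sin(v) with u = π/2, v = x: cos(π/2)cos(x) + sin(π/2)sin(x) = 0·cos(x) + 1·sin(x) = sin(x).
So the two sides agree for every real x for which both sides are defined.

Conclusion: Yes, this is an identity.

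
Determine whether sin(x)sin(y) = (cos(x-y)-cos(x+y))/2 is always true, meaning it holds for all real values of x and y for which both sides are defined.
Yes, this is an identity.

Claim: sin(x)sin(y) = (cos(x-y)-cos(x+y))/2.
Reasoning: cos(x-y) = cos(x)cos(y) + sin(x)sin(y) and cos(x+y) = cos(x)cos(y) - sin(x)sin(y). Subtracting, cos(x-y) - cos(x+y) = 2sin(x)sin(y); divide by 2.
So the two sides agree for all real values of x and y for which both sides are defined.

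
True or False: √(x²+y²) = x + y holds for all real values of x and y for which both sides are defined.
Claim: √(x²+y²) = x + y.
Test a specific point where both sides are defined: x = 3, y = 3.
LHS = √(x²+y²) ≈ 4.2426
RHS = x + y ≈ 6.0000
Since 4.2426 ≠ 6.0000, the equation fails at this point, so it cannot hold for all real values of x and y for which both sides are defined.
(x+y)² = x² + 2xy + y², not x² + y², so the square root does not split this way.

Conclusion: False.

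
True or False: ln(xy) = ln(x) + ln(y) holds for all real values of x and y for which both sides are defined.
Claim: ln(xy) = ln(x) + ln(y).
Reasoning: Both sides are simultaneously defined only when x, y > 0. Write x = e^p, y = e^q (p = ln x, q = ln y). Then xy = e^p · e^q = e^(p+q), so ln(xy) = p + q = ln(x) + ln(y).
So the two sides agree for all real values of x and y for which both sides are defined.

Conclusion: True.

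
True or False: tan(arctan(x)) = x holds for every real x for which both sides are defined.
Claim: tan(arctan(x)) = x.
Reasoning: For every real x, arctan(x) is by definition the angle in (-π/2, π/2) whose tangent equals x. Taking the tangent of that angle returns x.
So the two sides agree for every real x for which both sides are defined.

Conclusion: True.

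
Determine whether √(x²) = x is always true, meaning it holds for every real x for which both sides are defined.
No, this is NOT an identity.

Claim: √(x²) = x.
Test a specific point where both sides are defined: x = -1.
LHS = √(x²) ≈ 1.0000
RHS = x ≈ -1.0000
Since 1.0000 ≠ -1.0000, the equation fails at this point, so it cannot hold for every real x for which both sides are defined.
√(x²) = |x|, which differs from x whenever x < 0 (both sides are defined for every real x).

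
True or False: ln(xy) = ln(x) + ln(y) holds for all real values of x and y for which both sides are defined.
Claim: ln(xy) = ln(x) + ln(y).
Reasoning: Both sides are simultaneously defined only when x, y > 0. Write x = e^p, y = e^q (p = ln x, q = ln y). Then xy = e^p · e^q = e^(p+q), so ln(xy) = p + q = ln(x) + ln(y).
So the two sides agree for all real values of x and y for which both sides are defined.

Conclusion: True.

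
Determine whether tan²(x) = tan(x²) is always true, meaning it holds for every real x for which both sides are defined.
No, this is NOT an identity.

Claim: tan²(x) = tan(x²).
Test a specific point where both sides are defined: x = 2π/3.
LHS = tan²(x) ≈ 3.0000
RHS = tan(x²) ≈ 2.9590
Since 3.0000 ≠ 2.9590, the equation fails at this point, so it cannot hold for every real x for which both sides are defined.
tan²(x) means (tan x)², squaring the output; tan(x²) squares the input. These are different functions.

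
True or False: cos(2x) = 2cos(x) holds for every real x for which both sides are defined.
Claim: cos(2x) = 2cos(x).
Test a specific point where both sides are defined: x = π/6.
LHS = cos(2x) ≈ 0.5000
RHS = 2cos(x) ≈ 1.7321
Since 0.5000 ≠ 1.7321, the equation fails at this point, so it cannot hold for every real x for which both sides are defined.
The correct double-angle formula is cos(2x) = cos²x - sin²x.

Conclusion: False.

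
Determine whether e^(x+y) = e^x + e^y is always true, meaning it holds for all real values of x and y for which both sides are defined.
No, this is NOT an identity.

Claim: e^(x+y) = e^x + e^y.
Test a specific point where both sides are defined: x = -1, y = -2.
LHS = e^(x+y) ≈ 0.0498
RHS = e^x + e^y ≈ 0.5032
Since 0.0498 ≠ 0.5032, the equation fails at this point, so it cannot hold for all real values of x and y for which both sides are defined.
The correct rule is e^(x+y) = e^x · e^y (a product, not a sum).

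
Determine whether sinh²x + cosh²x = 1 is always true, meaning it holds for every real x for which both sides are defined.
No, this is NOT an identity.

Claim: sinh²x + cosh²x = 1.
Test a specific point where both sides are defined: x = -2.
LHS = sinh²x + cosh²x ≈ 27.3082
RHS = 1 ≈ 1.0000
Since 27.3082 ≠ 1.0000, the equation fails at this point, so it cannot hold for every real x for which both sides are defined.
The correct hyperbolic identity is cosh²x - sinh²x = 1 (a difference); the sum sinh²x + cosh²x equals cosh(2x).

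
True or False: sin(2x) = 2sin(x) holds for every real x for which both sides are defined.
Claim: sin(2x) = 2sin(x).
Test a specific point where both sides are defined: x = 2π/3.
LHS = sin(2x) ≈ -0.8660
RHS = 2sin(x) ≈ 1.7321
Since -0.8660 ≠ 1.7321, the equation fails at this point, so it cannot hold for every real x for which both sides are defined.
The correct double-angle formula is sin(2x) = 2sin(x)cos(x).

Conclusion: False.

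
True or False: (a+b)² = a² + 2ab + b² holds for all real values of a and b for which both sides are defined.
Claim: (a+b)² = a² + 2ab + b².
Reasoning: Expand: (a+b)² = (a+b)(a+b) = a·a + a·b + b·a + b·b = a² + 2ab + b².
So the two sides agree for all real values of a and b for which both sides are defined.

Conclusion: True.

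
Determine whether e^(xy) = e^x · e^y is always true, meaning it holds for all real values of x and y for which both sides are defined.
Claim: e^(xy) = e^x · e^y.
Test a specific point where both sides are defined: x = 2, y = -2.
LHS = e^(xy) ≈ 0.0183
RHS = e^x · e^y ≈ 1.0000
Since 0.0183 ≠ 1.0000, the equation fails at this point, so it cannot hold for all real values of x and y for which both sides are defined.
e^x · e^y = e^(x+y), not e^(xy).

Conclusion: No, this is NOT an identity.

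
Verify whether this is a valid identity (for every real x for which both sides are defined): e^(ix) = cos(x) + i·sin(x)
Yes, this is an identity.

Claim: e^(ix) = cos(x) + i·sin(x).
Reasoning: Euler's formula. Expand e^(ix) = Σ (ix)^k / k!. Since i² = -1, the even-k terms are Σ (-1)^m x^(2m)/(2m)! = cos(x) and the odd-k terms are i · Σ (-1)^m x^(2m+1)/(2m+1)! = i·sin(x).
So the two sides agree for every real x for which both sides are defined.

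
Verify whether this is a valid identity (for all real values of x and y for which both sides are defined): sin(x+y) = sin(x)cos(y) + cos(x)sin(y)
Claim: sin(x+y) = sin(x)cos(y) + cos(x)sin(y).
Reasoning: By Euler's formula e^(i(x+y)) = e^(ix)·e^(iy) = (cos x + i·sin x)(cos y + i·sin y). The imaginary part of the left side is sin(x+y); the imaginary part of the product is sin(x)cos(y) + cos(x)sin(y).
So the two sides agree for all real values of x and y for which both sides are defined.

Conclusion: Yes, this is an identity.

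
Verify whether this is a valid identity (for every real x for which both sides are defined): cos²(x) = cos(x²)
No, this is NOT an identity.

Claim: cos²(x) = cos(x²).
Test a specific point where both sides are defined: x = π/3.
LHS = cos²(x) ≈ 0.2500
RHS = cos(x²) ≈ 0.4566
Since 0.2500 ≠ 0.4566, the equation fails at this point, so it cannot hold for every real x for which both sides are defined.
cos²(x) means (cos x)², squaring the output; cos(x²) squares the input. These are different functions.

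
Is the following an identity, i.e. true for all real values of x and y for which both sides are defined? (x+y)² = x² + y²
Claim: (x+y)² = x² + y².
Test a specific point where both sides are defined: x = -3, y = -3.
LHS = (x+y)² ≈ 36.0000
RHS = x² + y² ≈ 18.0000
Since 36.0000 ≠ 18.0000, the equation fails at this point, so it cannot hold for all real values of x and y for which both sides are defined.
The correct expansion is (x+y)² = x² + 2xy + y²; the cross term 2xy is missing.

Conclusion: No, this is NOT an identity.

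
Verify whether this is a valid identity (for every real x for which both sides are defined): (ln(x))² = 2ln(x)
No, this is NOT an identity.

Claim: (ln(x))² = 2ln(x).
Test a specific point where both sides are defined: x = 2.
LHS = (ln(x))² ≈ 0.4805
RHS = 2ln(x) ≈ 1.3863
Since 0.4805 ≠ 1.3863, the equation fails at this point, so it cannot hold for every real x for which both sides are defined.
2ln(x) equals ln(x²), which is not the same as (ln x)².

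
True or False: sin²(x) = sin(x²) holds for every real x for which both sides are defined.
False.

Claim: sin²(x) = sin(x²).
Test a specific point where both sides are defined: x = π/4.
LHS = sin²(x) ≈ 0.5000
RHS = sin(x²) ≈ 0.5785
Since 0.5000 ≠ 0.5785, the equation fails at this point, so it cannot hold for every real x for which both sides are defined.
sin²(x) means (sin x)², squaring the output; sin(x²) squares the input. These are different functions.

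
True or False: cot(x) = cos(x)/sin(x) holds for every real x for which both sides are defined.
Claim: cot(x) = cos(x)/sin(x).
Reasoning: cot(x) is defined as 1/tan(x) = 1/(sin(x)/cos(x)) = cos(x)/sin(x), wherever sin(x) ≠ 0.
So the two sides agree for every real x for which both sides are defined.

Conclusion: True.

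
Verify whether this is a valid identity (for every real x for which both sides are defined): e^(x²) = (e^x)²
No, this is NOT an identity.

Claim: e^(x²) = (e^x)².
Test a specific point where both sides are defined: x = 1.
LHS = e^(x²) ≈ 2.7183
RHS = (e^x)² ≈ 7.3891
Since 2.7183 ≠ 7.3891, the equation fails at this point, so it cannot hold for every real x for which both sides are defined.
(e^x)² = e^(2x), and 2x ≠ x² in general.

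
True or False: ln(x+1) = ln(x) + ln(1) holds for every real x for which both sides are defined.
False.

Claim: ln(x+1) = ln(x) + ln(1).
Test a specific point where both sides are defined: x = 1/2.
LHS = ln(x+1) ≈ 0.4055
RHS = ln(x) + ln(1) ≈ -0.6931
Since 0.4055 ≠ -0.6931, the equation fails at this point, so it cannot hold for every real x for which both sides are defined.
ln(1) = 0, so the right side is just ln(x), which differs from ln(x+1).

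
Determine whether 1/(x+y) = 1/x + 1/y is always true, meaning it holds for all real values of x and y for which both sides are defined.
No, this is NOT an identity.

Claim: 1/(x+y) = 1/x + 1/y.
Test a specific point where both sides are defined: x = 3, y = 2.
LHS = 1/(x+y) ≈ 0.2000
RHS = 1/x + 1/y ≈ 0.8333
Since 0.2000 ≠ 0.8333, the equation fails at this point, so it cannot hold for all real values of x and y for which both sides are defined.
1/x + 1/y = (x+y)/(xy), which is not 1/(x+y).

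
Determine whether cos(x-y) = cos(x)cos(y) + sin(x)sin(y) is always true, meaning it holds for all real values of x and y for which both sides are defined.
Claim: cos(x-y) = cos(x)cos(y) + sin(x)sin(y).
Reasoning: Replace y by -y in cos(x+y) = cos(x)cos(y) - sin(x)sin(y) and use cos(-y) = cos(y), sin(-y) = -sin(y): cos(x-y) = cos(x)cos(y) + sin(x)sin(y).
So the two sides agree for all real values of x and y for which both sides are defined.

Conclusion: Yes, this is an identity.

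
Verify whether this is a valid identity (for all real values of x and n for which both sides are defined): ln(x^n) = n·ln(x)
Claim: ln(x^n) = n·ln(x).
Reasoning: The right side requires x > 0. For x > 0, x^n = (e^(ln x))^n = e^(n·ln x), so taking ln of both sides gives ln(x^n) = n·ln(x).
So the two sides agree for all real values of x and n for which both sides are defined.

Conclusion: Yes, this is an identity.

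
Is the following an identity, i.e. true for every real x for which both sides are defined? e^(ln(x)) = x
Claim: e^(ln(x)) = x.
Reasoning: For x > 0, ln(x) is by definition the exponent p such that e^p = x. Raising e to that exponent therefore returns x: e^(ln x) = x.
So the two sides agree for every real x for which both sides are defined.

Conclusion: Yes, this is an identity.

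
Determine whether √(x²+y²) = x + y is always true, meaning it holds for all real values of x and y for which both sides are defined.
Claim: √(x²+y²) = x + y.
Test a specific point where both sides are defined: x = 1, y = 4.
LHS = √(x²+y²) ≈ 4.1231
RHS = x + y ≈ 5.0000
Since 4.1231 ≠ 5.0000, the equation fails at this point, so it cannot hold for all real values of x and y for which both sides are defined.
(x+y)² = x² + 2xy + y², not x² + y², so the square root does not split this way.

Conclusion: No, this is NOT an identity.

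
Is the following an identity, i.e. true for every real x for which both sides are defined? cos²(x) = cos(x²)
No, this is NOT an identity.

Claim: cos²(x) = cos(x²).
Test a specific point where both sides are defined: x = 3π/4.
LHS = cos²(x) ≈ 0.5000
RHS = cos(x²) ≈ 0.7442
Since 0.5000 ≠ 0.7442, the equation fails at this point, so it cannot hold for every real x for which both sides are defined.
cos²(x) means (cos x)², squaring the output; cos(x²) squares the input. These are different functions.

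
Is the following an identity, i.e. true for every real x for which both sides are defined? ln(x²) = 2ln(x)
Yes, this is an identity.

Claim: ln(x²) = 2ln(x).
Reasoning: The right side requires x > 0. For x > 0, x² = (e^(ln x))² = e^(2ln x), so ln(x²) = 2ln(x). (For x < 0 the right side is undefined, so those values are outside the claim.)
So the two sides agree for every real x for which both sides are defined.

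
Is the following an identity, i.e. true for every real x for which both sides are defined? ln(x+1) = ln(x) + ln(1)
Claim: ln(x+1) = ln(x) + ln(1).
Test a specific point where both sides are defined: x = 5.
LHS = ln(x+1) ≈ 1.7918
RHS = ln(x) + ln(1) ≈ 1.6094
Since 1.7918 ≠ 1.6094, the equation fails at this point, so it cannot hold for every real x for which both sides are defined.
ln(1) = 0, so the right side is just ln(x), which differs from ln(x+1).

Conclusion: No, this is NOT an identity.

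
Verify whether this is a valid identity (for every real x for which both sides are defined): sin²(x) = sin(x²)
No, this is NOT an identity.

Claim: sin²(x) = sin(x²).
Test a specific point where both sides are defined: x = -π/4.
LHS = sin²(x) ≈ 0.5000
RHS = sin(x²) ≈ 0.5785
Since 0.5000 ≠ 0.5785, the equation fails at this point, so it cannot hold for every real x for which both sides are defined.
sin²(x) means (sin x)², squaring the output; sin(x²) squares the input. These are different functions.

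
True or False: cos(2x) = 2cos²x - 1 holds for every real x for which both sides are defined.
True.

Claim: cos(2x) = 2cos²x - 1.
Reasoning: cos(2x) = cos²x - sin²x. Replace sin²x by 1 - cos²x: cos²x - (1 - cos²x) = 2cos²x - 1.
So the two sides agree for every real x for which both sides are defined.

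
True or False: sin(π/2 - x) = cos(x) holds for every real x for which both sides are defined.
True.

Claim: sin(π/2 - x) = cos(x).
Reasoning: Use sin(u - v) = sin(u)cos(v) - cos(u)sin(v) with u = π/2, v = x: sin(π/2)cos(x) - cos(π/2)sin(x) = 1·cos(x) - 0·sin(x) = cos(x).
So the two sides agree for every real x for which both sides are defined.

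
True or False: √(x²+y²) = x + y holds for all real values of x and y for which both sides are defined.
Claim: √(x²+y²) = x + y.
Test a specific point where both sides are defined: x = 4, y = -1.
LHS = √(x²+y²) ≈ 4.1231
RHS = x + y ≈ 3.0000
Since 4.1231 ≠ 3.0000, the equation fails at this point, so it cannot hold for all real values of x and y for which both sides are defined.
(x+y)² = x² + 2xy + y², not x² + y², so the square root does not split this way.

Conclusion: False.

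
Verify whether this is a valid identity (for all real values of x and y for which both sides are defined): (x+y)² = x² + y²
Claim: (x+y)² = x² + y².
Test a specific point where both sides are defined: x = 3, y = -3.
LHS = (x+y)² ≈ 0.0000
RHS = x² + y² ≈ 18.0000
Since 0.0000 ≠ 18.0000, the equation fails at this point, so it cannot hold for all real values of x and y for which both sides are defined.
The correct expansion is (x+y)² = x² + 2xy + y²; the cross term 2xy is missing.

Conclusion: No, this is NOT an identity.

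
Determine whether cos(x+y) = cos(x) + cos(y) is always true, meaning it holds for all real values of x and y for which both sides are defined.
No, this is NOT an identity.

Claim: cos(x+y) = cos(x) + cos(y).
Test a specific point where both sides are defined: x = π/6, y = 2π/3.
LHS = cos(x+y) ≈ -0.8660
RHS = cos(x) + cos(y) ≈ 0.3660
Since -0.8660 ≠ 0.3660, the equation fails at this point, so it cannot hold for all real values of x and y for which both sides are defined.
The correct expansion is cos(x+y) = cos(x)cos(y) - sin(x)sin(y); cosine is not additive.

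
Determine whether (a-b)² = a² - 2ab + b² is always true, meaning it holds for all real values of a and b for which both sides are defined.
Claim: (a-b)² = a² - 2ab + b².
Reasoning: Expand: (a-b)² = (a-b)(a-b) = a·a - a·b - b·a + b·b = a² - 2ab + b².
So the two sides agree for all real values of a and b for which both sides are defined.

Conclusion: Yes, this is an identity.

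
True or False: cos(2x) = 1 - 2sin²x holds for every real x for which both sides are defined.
Claim: cos(2x) = 1 - 2sin²x.
Reasoning: cos(2x) = cos²x - sin²x. Replace cos²x by 1 - sin²x: (1 - sin²x) - sin²x = 1 - 2sin²x.
So the two sides agree for every real x for which both sides are defined.

Conclusion: True.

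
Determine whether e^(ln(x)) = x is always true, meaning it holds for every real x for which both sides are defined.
Yes, this is an identity.

Claim: e^(ln(x)) = x.
Reasoning: For x > 0, ln(x) is by definition the exponent p such that e^p = x. Raising e to that exponent therefore returns x: e^(ln x) = x.
So the two sides agree for every real x for which both sides are defined.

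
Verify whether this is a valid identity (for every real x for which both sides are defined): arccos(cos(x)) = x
Claim: arccos(cos(x)) = x.
Test a specific point where both sides are defined: x = -π/2.
LHS = arccos(cos(x)) ≈ 1.5708
RHS = x ≈ -1.5708
Since 1.5708 ≠ -1.5708, the equation fails at this point, so it cannot hold for every real x for which both sides are defined.
arccos only returns values in [0, π], so arccos(cos(x)) = x holds only for x in that interval, not for all real x.

Conclusion: No, this is NOT an identity.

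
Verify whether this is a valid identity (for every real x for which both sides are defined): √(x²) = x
No, this is NOT an identity.

Claim: √(x²) = x.
Test a specific point where both sides are defined: x = -3.
LHS = √(x²) ≈ 3.0000
RHS = x ≈ -3.0000
Since 3.0000 ≠ -3.0000, the equation fails at this point, so it cannot hold for every real x for which both sides are defined.
√(x²) = |x|, which differs from x whenever x < 0 (both sides are defined for every real x).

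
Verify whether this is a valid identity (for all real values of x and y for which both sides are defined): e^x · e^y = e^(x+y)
Claim: e^x · e^y = e^(x+y).
Reasoning: This is the law of exponents for a common base: multiplying powers adds exponents. E.g. from the series, (Σ x^j/j!)(Σ y^k/k!) = Σ_m (Σ_{j+k=m} x^j y^k/(j!k!)) = Σ_m (x+y)^m/m! by the binomial theorem.
So the two sides agree for all real values of x and y for which both sides are defined.

Conclusion: Yes, this is an identity.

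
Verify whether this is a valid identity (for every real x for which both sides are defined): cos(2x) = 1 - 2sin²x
Yes, this is an identity.

Claim: cos(2x) = 1 - 2sin²x.
Reasoning: cos(2x) = cos²x - sin²x. Replace cos²x by 1 - sin²x: (1 - sin²x) - sin²x = 1 - 2sin²x.
So the two sides agree for every real x for which both sides are defined.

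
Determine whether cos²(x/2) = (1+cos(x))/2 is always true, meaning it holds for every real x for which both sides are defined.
Claim: cos²(x/2) = (1+cos(x))/2.
Reasoning: Use cos(2θ) = 2cos²θ - 1 with θ = x/2: cos(x) = 2cos²(x/2) - 1. Solving for cos²(x/2) gives (1 + cos(x))/2.
So the two sides agree for every real x for which both sides are defined.

Conclusion: Yes, this is an identity.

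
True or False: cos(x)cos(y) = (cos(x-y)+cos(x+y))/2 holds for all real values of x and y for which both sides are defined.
Claim: cos(x)cos(y) = (cos(x-y)+cos(x+y))/2.
Reasoning: cos(x-y) = cos(x)cos(y) + sin(x)sin(y) and cos(x+y) = cos(x)cos(y) - sin(x)sin(y). Adding, cos(x-y) + cos(x+y) = 2cos(x)cos(y); divide by 2.
So the two sides agree for all real values of x and y for which both sides are defined.

Conclusion: True.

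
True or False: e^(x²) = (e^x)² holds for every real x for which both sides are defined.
Claim: e^(x²) = (e^x)².
Test a specific point where both sides are defined: x = -2.
LHS = e^(x²) ≈ 54.5982
RHS = (e^x)² ≈ 0.0183
Since 54.5982 ≠ 0.0183, the equation fails at this point, so it cannot hold for every real x for which both sides are defined.
(e^x)² = e^(2x), and 2x ≠ x² in general.

Conclusion: False.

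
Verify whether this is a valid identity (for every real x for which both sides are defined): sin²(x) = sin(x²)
No, this is NOT an identity.

Claim: sin²(x) = sin(x²).
Test a specific point where both sides are defined: x = -π/3.
LHS = sin²(x) ≈ 0.7500
RHS = sin(x²) ≈ 0.8897
Since 0.7500 ≠ 0.8897, the equation fails at this point, so it cannot hold for every real x for which both sides are defined.
sin²(x) means (sin x)², squaring the output; sin(x²) squares the input. These are different functions.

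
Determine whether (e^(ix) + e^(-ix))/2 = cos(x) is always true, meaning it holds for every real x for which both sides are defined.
Yes, this is an identity.

Claim: (e^(ix) + e^(-ix))/2 = cos(x).
Reasoning: By Euler's formula e^(ix) = cos(x) + i·sin(x) and e^(-ix) = cos(x) - i·sin(x). Adding cancels the sine terms: e^(ix) + e^(-ix) = 2cos(x); divide by 2.
So the two sides agree for every real x for which both sides are defined.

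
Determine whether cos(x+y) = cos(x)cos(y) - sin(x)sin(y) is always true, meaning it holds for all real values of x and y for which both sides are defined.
Yes, this is an identity.

Claim: cos(x+y) = cos(x)cos(y) - sin(x)sin(y).
Reasoning: By Euler's formula e^(i(x+y)) = e^(ix)·e^(iy) = (cos x + i·sin x)(cos y + i·sin y). The real part of the left side is cos(x+y); the real part of the product is cos(x)cos(y) - sin(x)sin(y) (since i·i = -1).
So the two sides agree for all real values of x and y for which both sides are defined.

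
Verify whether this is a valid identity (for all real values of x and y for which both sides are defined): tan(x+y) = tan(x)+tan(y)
Claim: tan(x+y) = tan(x)+tan(y).
Test a specific point where both sides are defined: x = π/3, y = π/4.
LHS = tan(x+y) ≈ -3.7321
RHS = tan(x)+tan(y) ≈ 2.7321
Since -3.7321 ≠ 2.7321, the equation fails at this point, so it cannot hold for all real values of x and y for which both sides are defined.
The correct formula is tan(x+y) = (tan(x) + tan(y))/(1 - tan(x)tan(y)).

Conclusion: No, this is NOT an identity.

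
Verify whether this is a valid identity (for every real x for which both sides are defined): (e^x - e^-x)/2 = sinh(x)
Claim: (e^x - e^-x)/2 = sinh(x).
Reasoning: This is exactly the definition of the hyperbolic sine: sinh(x) := (e^x - e^-x)/2.
So the two sides agree for every real x for which both sides are defined.

Conclusion: Yes, this is an identity.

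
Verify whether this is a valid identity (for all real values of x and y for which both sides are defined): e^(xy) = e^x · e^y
Claim: e^(xy) = e^x · e^y.
Test a specific point where both sides are defined: x = -2, y = 1.
LHS = e^(xy) ≈ 0.1353
RHS = e^x · e^y ≈ 0.3679
Since 0.1353 ≠ 0.3679, the equation fails at this point, so it cannot hold for all real values of x and y for which both sides are defined.
e^x · e^y = e^(x+y), not e^(xy).

Conclusion: No, this is NOT an identity.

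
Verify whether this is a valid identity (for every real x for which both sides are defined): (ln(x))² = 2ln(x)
No, this is NOT an identity.

Claim: (ln(x))² = 2ln(x).
Test a specific point where both sides are defined: x = 5.
LHS = (ln(x))² ≈ 2.5903
RHS = 2ln(x) ≈ 3.2189
Since 2.5903 ≠ 3.2189, the equation fails at this point, so it cannot hold for every real x for which both sides are defined.
2ln(x) equals ln(x²), which is not the same as (ln x)².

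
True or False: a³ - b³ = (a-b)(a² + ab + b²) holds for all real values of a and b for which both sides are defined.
True.

Claim: a³ - b³ = (a-b)(a² + ab + b²).
Reasoning: Expand the right side: (a-b)(a² + ab + b²) = a³ + a²b + ab² - a²b - ab² - b³ = a³ - b³ (the middle terms cancel in pairs).
So the two sides agree for all real values of a and b for which both sides are defined.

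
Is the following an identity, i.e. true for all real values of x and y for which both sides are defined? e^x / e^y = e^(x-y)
Yes, this is an identity.

Claim: e^x / e^y = e^(x-y).
Reasoning: 1/e^y = e^(-y), so e^x / e^y = e^x · e^(-y) = e^(x + (-y)) = e^(x-y) by the product rule for exponents.
So the two sides agree for all real values of x and y for which both sides are defined.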